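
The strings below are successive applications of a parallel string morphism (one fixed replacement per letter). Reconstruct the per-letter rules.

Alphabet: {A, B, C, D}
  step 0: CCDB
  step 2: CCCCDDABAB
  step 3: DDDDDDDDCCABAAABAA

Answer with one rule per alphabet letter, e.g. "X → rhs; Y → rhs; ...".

  step 2 ⇒ step 3: CCCCDDABAB ⇒ DD·DD·DD·DD·C·C·AB·AA·AB·AA
    A ↦ AB
    B ↦ AA
    C ↦ DD
    D ↦ C

A->AB, B->AA, C->DD, D->C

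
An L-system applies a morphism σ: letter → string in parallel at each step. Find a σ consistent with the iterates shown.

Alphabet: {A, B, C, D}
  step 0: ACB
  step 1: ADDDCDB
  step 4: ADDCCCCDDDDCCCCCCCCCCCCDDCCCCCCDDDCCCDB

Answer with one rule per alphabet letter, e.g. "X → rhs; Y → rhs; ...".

A->ADD, B->CDB, C->D, D->CC

  step 0 ⇒ step 1: ACB ⇒ ADD·D·CDB
    A ↦ ADD
    B ↦ CDB
    C ↦ D
    D ↦ CC  (constrained at step 1)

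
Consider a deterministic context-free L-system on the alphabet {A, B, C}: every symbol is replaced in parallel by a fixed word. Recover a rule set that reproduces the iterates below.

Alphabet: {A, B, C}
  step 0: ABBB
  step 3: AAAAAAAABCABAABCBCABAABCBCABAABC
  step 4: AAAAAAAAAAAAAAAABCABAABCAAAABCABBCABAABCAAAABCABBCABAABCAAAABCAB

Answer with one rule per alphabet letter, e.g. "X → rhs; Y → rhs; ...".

  step 3 ⇒ step 4: AAAAAAAABCABAABCBCABAABCBCABAABC ⇒ AA·AA·AA·AA·AA·AA·AA·AA·BC·AB·AA·BC·AA·AA·BC·AB·BC·AB·AA·BC·AA·AA·BC·AB·BC·AB·AA·BC·AA·AA·BC·AB
    A ↦ AA
    B ↦ BC
    C ↦ AB

A->AA, B->BC, C->AB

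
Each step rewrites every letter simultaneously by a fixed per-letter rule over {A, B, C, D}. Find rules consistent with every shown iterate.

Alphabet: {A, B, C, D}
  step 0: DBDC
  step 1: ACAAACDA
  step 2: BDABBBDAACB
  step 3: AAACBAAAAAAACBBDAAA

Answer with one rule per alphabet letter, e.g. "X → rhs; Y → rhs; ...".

A->B, B->AA, C->DA, D->AC

  step 2 ⇒ step 3: BDABBBDAACB ⇒ AA·AC·B·AA·AA·AA·AC·B·B·DA·AA
    A ↦ B
    B ↦ AA
    C ↦ DA
    D ↦ AC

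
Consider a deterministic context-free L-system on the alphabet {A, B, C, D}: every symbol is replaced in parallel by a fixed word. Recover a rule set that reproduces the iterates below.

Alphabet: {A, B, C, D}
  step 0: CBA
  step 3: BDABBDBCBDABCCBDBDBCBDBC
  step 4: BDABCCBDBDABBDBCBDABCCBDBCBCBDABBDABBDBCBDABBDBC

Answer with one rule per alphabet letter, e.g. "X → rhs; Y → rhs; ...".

A->CC, B->BD, C->BC, D->AB

  step 3 ⇒ step 4: BDABBDBCBDABCCBDBDBCBDBC ⇒ BD·AB·CC·BD·BD·AB·BD·BC·BD·AB·CC·BD·BC·BC·BD·AB·BD·AB·BD·BC·BD·AB·BD·BC
    A ↦ CC
    B ↦ BD
    C ↦ BC
    D ↦ AB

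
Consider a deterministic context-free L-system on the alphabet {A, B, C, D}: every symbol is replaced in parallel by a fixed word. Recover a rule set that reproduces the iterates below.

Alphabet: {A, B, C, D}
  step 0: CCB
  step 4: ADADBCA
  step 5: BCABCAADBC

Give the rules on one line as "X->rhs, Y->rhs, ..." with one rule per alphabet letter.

A->BC, B->A, C->D, D->A

  step 4 ⇒ step 5: ADADBCA ⇒ BC·A·BC·A·A·D·BC
    A ↦ BC
    B ↦ A
    C ↦ D
    D ↦ A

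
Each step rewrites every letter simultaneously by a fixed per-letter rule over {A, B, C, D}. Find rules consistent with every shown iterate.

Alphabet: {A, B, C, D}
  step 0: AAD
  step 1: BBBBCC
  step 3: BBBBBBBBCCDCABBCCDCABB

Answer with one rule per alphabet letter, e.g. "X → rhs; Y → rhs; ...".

  step 0 ⇒ step 1: AAD ⇒ BB·BB·CC
    A ↦ BB
    D ↦ CC
    B ↦ A  (constrained at step 1)
    C ↦ DCA  (constrained at step 1)

A->BB, B->A, C->DCA, D->CC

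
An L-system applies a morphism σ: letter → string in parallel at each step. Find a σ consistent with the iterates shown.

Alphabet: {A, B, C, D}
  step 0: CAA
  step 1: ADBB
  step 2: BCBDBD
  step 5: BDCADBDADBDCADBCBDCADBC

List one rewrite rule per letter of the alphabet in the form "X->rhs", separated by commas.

A->B, B->BD, C->AD, D->C

  step 1 ⇒ step 2: ADBB ⇒ B·C·BD·BD
    A ↦ B
    B ↦ BD
    D ↦ C
  step 0 ⇒ step 1: CAA ⇒ AD·B·B
    C ↦ AD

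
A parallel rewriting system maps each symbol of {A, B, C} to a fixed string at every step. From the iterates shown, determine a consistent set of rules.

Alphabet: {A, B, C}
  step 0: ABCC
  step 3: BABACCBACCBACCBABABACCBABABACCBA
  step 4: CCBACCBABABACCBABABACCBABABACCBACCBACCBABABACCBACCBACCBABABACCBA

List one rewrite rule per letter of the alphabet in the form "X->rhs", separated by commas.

A->BA, B->CC, C->BA

  step 3 ⇒ step 4: BABACCBACCBACCBABABACCBABABACCBA ⇒ CC·BA·CC·BA·BA·BA·CC·BA·BA·BA·CC·BA·BA·BA·CC·BA·CC·BA·CC·BA·BA·BA·CC·BA·CC·BA·CC·BA·BA·BA·CC·BA
    A ↦ BA
    B ↦ CC
    C ↦ BA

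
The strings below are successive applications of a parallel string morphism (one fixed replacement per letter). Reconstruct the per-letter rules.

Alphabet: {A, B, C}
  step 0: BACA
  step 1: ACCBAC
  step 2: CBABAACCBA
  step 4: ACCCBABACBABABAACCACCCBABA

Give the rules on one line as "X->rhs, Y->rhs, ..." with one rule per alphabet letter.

  step 1 ⇒ step 2: ACCBAC ⇒ C·BA·BA·AC·C·BA
    A ↦ C
    B ↦ AC
    C ↦ BA

A->C, B->AC, C->BA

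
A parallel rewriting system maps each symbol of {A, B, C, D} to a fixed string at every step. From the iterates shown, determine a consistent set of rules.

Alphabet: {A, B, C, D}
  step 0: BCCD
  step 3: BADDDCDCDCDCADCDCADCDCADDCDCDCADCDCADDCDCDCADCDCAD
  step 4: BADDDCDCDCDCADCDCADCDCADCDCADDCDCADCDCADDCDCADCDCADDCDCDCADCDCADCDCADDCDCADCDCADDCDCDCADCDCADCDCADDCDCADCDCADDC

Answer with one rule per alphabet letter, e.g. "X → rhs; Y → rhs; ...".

A->D, B->BAD, C->DCA, D->DC

  step 3 ⇒ step 4: BADDDCDCDCDCADCDCADCDCADDCDCDCADCDCADDCDCDCADCDCAD ⇒ BAD·D·DC·DC·DC·DCA·DC·DCA·DC·DCA·DC·DCA·D·DC·DCA·DC·DCA·D·DC·DCA·DC·DCA·D·DC·DC·DCA·DC·DCA·DC·DCA·D·DC·DCA·DC·DCA·D·DC·DC·DCA·DC·DCA·DC·DCA·D·DC·DCA·DC·DCA·D·DC
    A ↦ D
    B ↦ BAD
    C ↦ DCA
    D ↦ DC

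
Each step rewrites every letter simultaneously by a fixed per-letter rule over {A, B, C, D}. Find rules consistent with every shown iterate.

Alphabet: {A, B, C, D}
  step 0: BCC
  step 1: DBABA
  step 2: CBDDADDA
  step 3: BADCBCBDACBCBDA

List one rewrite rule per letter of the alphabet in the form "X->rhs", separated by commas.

A->DA, B->D, C->BA, D->CB

  step 2 ⇒ step 3: CBDDADDA ⇒ BA·D·CB·CB·DA·CB·CB·DA
    A ↦ DA
    B ↦ D
    C ↦ BA
    D ↦ CB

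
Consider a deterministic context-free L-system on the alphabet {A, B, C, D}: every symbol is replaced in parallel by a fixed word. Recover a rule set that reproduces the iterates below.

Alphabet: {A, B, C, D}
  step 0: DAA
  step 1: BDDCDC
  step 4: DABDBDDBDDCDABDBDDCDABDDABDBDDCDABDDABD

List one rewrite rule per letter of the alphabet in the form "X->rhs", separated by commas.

A->DC, B->DA, C->D, D->BD

  step 0 ⇒ step 1: DAA ⇒ BD·DC·DC
    A ↦ DC
    D ↦ BD
    B ↦ DA  (constrained at step 1)
    C ↦ D  (constrained at step 1)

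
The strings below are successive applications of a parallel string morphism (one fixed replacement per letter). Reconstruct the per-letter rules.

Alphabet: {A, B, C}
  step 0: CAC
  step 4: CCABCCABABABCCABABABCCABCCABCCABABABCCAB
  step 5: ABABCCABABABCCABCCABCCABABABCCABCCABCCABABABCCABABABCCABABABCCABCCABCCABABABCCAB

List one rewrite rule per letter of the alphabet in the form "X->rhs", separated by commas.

  step 4 ⇒ step 5: CCABCCABABABCCABABABCCABCCABCCABABABCCAB ⇒ AB·AB·C·CAB·AB·AB·C·CAB·C·CAB·C·CAB·AB·AB·C·CAB·C·CAB·C·CAB·AB·AB·C·CAB·AB·AB·C·CAB·AB·AB·C·CAB·C·CAB·C·CAB·AB·AB·C·CAB
    A ↦ C
    B ↦ CAB
    C ↦ AB

A->C, B->CAB, C->AB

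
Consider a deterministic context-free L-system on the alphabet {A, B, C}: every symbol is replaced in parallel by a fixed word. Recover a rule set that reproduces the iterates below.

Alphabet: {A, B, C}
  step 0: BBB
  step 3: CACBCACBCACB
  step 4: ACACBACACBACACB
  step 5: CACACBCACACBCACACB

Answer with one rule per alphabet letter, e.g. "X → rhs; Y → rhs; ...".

  step 4 ⇒ step 5: ACACBACACBACACB ⇒ C·A·C·A·CB·C·A·C·A·CB·C·A·C·A·CB
    A ↦ C
    B ↦ CB
    C ↦ A

A->C, B->CB, C->A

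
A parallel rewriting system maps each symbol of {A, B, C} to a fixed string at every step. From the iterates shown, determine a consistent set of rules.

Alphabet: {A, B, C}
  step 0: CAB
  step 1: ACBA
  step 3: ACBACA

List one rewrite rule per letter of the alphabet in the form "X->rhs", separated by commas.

  step 0 ⇒ step 1: CAB ⇒ A·C·BA
    A ↦ C
    B ↦ BA
    C ↦ A

A->C, B->BA, C->A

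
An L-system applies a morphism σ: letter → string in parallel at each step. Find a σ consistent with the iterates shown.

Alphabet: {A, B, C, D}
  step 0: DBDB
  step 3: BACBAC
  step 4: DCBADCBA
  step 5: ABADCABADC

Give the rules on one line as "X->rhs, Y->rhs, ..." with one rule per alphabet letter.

A->C, B->D, C->BA, D->A

  step 4 ⇒ step 5: DCBADCBA ⇒ A·BA·D·C·A·BA·D·C
    A ↦ C
    B ↦ D
    C ↦ BA
    D ↦ A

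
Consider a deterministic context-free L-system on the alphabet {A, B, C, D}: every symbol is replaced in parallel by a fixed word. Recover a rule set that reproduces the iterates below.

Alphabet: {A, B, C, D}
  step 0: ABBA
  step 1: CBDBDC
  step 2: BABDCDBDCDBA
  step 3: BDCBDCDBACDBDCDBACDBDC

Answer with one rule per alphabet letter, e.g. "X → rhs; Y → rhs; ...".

  step 2 ⇒ step 3: BABDCDBDCDBA ⇒ BD·C·BD·CD·BA·CD·BD·CD·BA·CD·BD·C
    A ↦ C
    B ↦ BD
    C ↦ BA
    D ↦ CD

A->C, B->BD, C->BA, D->CD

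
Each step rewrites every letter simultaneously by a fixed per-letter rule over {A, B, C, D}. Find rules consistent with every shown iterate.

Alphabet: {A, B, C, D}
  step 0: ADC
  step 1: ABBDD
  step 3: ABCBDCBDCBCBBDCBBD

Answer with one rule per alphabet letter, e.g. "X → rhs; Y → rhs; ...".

  step 0 ⇒ step 1: ADC ⇒ AB·BD·D
    A ↦ AB
    C ↦ D
    D ↦ BD
    B ↦ CB  (constrained at step 1)

A->AB, B->CB, C->D, D->BD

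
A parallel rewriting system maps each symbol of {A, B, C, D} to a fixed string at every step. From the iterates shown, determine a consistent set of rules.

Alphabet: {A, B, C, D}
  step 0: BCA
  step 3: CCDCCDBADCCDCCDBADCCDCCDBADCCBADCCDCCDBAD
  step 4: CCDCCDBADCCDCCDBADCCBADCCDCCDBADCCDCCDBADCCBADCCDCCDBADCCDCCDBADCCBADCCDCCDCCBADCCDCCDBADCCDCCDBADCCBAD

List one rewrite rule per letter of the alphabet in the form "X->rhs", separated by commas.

A->C, B->C, C->CCD, D->BAD

  step 3 ⇒ step 4: CCDCCDBADCCDCCDBADCCDCCDBADCCBADCCDCCDBAD ⇒ CCD·CCD·BAD·CCD·CCD·BAD·C·C·BAD·CCD·CCD·BAD·CCD·CCD·BAD·C·C·BAD·CCD·CCD·BAD·CCD·CCD·BAD·C·C·BAD·CCD·CCD·C·C·BAD·CCD·CCD·BAD·CCD·CCD·BAD·C·C·BAD
    A ↦ C
    B ↦ C
    C ↦ CCD
    D ↦ BAD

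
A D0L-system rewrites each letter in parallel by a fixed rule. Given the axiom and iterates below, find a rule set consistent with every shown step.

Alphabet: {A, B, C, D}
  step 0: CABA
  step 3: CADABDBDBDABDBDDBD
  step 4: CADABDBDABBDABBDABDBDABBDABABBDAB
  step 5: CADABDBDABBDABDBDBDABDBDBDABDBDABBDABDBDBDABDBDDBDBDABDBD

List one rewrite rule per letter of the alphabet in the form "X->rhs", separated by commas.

  step 4 ⇒ step 5: CADABDBDABBDABBDABDBDABBDABABBDAB ⇒ CA·D·AB·D·BD·AB·BD·AB·D·BD·BD·AB·D·BD·BD·AB·D·BD·AB·BD·AB·D·BD·BD·AB·D·BD·D·BD·BD·AB·D·BD
    A ↦ D
    B ↦ BD
    C ↦ CA
    D ↦ AB

A->D, B->BD, C->CA, D->AB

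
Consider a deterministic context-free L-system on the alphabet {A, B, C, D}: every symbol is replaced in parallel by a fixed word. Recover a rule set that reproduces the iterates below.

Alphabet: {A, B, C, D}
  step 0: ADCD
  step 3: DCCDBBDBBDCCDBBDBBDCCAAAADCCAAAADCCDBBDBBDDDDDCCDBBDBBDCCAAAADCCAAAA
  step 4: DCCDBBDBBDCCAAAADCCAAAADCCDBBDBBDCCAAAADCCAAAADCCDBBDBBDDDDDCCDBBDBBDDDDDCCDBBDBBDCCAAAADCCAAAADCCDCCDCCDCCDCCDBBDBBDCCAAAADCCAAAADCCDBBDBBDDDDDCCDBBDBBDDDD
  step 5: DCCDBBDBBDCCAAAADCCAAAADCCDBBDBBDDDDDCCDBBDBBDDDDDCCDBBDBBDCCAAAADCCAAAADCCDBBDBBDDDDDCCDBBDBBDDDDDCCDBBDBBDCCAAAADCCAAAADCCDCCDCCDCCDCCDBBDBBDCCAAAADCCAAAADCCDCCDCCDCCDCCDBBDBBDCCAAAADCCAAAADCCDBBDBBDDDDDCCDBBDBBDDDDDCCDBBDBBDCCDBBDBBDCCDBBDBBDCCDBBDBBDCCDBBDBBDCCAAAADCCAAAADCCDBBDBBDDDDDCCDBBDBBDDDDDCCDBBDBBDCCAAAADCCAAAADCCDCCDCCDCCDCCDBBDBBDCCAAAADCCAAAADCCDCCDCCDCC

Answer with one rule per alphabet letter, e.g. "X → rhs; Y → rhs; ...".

  step 4 ⇒ step 5: DCCDBBDBBDCCAAAADCCAAAADCCDBBDBBDCCAAAADCCAAAADCCDBBDBBDDDDDCCDBBDBBDDDDDCCDBBDBBDCCAAAADCCAAAADCCDCCDCCDCCDCCDBBDBBDCCAAAADCCAAAADCCDBBDBBDDDDDCCDBBDBBDDDD ⇒ DCC·DBB·DBB·DCC·AA·AA·DCC·AA·AA·DCC·DBB·DBB·D·D·D·D·DCC·DBB·DBB·D·D·D·D·DCC·DBB·DBB·DCC·AA·AA·DCC·AA·AA·DCC·DBB·DBB·D·D·D·D·DCC·DBB·DBB·D·D·D·D·DCC·DBB·DBB·DCC·AA·AA·DCC·AA·AA·DCC·DCC·DCC·DCC·DCC·DBB·DBB·DCC·AA·AA·DCC·AA·AA·DCC·DCC·DCC·DCC·DCC·DBB·DBB·DCC·AA·AA·DCC·AA·AA·DCC·DBB·DBB·D·D·D·D·DCC·DBB·DBB·D·D·D·D·DCC·DBB·DBB·DCC·DBB·DBB·DCC·DBB·DBB·DCC·DBB·DBB·DCC·DBB·DBB·DCC·AA·AA·DCC·AA·AA·DCC·DBB·DBB·D·D·D·D·DCC·DBB·DBB·D·D·D·D·DCC·DBB·DBB·DCC·AA·AA·DCC·AA·AA·DCC·DCC·DCC·DCC·DCC·DBB·DBB·DCC·AA·AA·DCC·AA·AA·DCC·DCC·DCC·DCC
    A ↦ D
    B ↦ AA
    C ↦ DBB
    D ↦ DCC

A->D, B->AA, C->DBB, D->DCC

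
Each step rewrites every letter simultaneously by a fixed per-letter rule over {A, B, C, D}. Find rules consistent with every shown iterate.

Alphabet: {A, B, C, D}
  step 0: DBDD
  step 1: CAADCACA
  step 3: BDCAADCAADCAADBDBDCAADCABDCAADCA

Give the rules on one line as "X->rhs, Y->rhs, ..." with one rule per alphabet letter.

A->BD, B->AD, C->AD, D->CA

  step 0 ⇒ step 1: DBDD ⇒ CA·AD·CA·CA
    B ↦ AD
    D ↦ CA
    A ↦ BD  (constrained at step 1)
    C ↦ AD  (constrained at step 1)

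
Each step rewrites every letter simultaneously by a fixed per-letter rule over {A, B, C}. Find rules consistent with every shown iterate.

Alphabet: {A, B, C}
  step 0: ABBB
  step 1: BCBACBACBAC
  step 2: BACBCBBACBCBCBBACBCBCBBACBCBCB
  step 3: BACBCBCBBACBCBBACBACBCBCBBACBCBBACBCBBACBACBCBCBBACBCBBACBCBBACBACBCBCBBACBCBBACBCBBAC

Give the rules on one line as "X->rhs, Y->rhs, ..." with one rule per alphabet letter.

  step 2 ⇒ step 3: BACBCBBACBCBCBBACBCBCBBACBCBCB ⇒ BAC·BC·BCB·BAC·BCB·BAC·BAC·BC·BCB·BAC·BCB·BAC·BCB·BAC·BAC·BC·BCB·BAC·BCB·BAC·BCB·BAC·BAC·BC·BCB·BAC·BCB·BAC·BCB·BAC
    A ↦ BC
    B ↦ BAC
    C ↦ BCB

A->BC, B->BAC, C->BCB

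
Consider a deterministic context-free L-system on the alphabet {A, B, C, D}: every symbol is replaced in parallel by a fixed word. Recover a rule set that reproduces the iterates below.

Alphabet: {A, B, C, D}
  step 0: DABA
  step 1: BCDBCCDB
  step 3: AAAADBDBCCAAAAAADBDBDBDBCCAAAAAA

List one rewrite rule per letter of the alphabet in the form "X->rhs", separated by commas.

A->DB, B->CC, C->AA, D->BC

  step 0 ⇒ step 1: DABA ⇒ BC·DB·CC·DB
    A ↦ DB
    B ↦ CC
    D ↦ BC
    C ↦ AA  (constrained at step 1)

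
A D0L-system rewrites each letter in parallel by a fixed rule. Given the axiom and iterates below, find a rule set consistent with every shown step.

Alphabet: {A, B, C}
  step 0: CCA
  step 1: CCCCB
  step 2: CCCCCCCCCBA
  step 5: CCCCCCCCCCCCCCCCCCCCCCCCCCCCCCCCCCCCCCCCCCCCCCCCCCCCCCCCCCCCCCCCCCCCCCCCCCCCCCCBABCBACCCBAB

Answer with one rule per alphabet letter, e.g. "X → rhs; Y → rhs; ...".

  step 1 ⇒ step 2: CCCCB ⇒ CC·CC·CC·CC·CBA
    B ↦ CBA
    C ↦ CC
  step 0 ⇒ step 1: CCA ⇒ CC·CC·B
    A ↦ B

A->B, B->CBA, C->CC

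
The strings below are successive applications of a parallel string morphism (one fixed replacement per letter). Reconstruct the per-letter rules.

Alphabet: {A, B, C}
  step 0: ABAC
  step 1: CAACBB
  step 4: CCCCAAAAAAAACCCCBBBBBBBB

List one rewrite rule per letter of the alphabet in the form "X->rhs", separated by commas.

  step 0 ⇒ step 1: ABAC ⇒ C·AA·C·BB
    A ↦ C
    B ↦ AA
    C ↦ BB

A->C, B->AA, C->BB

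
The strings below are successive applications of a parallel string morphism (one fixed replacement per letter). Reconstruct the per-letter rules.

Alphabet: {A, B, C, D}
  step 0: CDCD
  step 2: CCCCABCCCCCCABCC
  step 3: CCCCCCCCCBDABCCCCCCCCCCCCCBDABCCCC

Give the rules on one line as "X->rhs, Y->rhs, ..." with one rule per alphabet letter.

A->CBD, B->AB, C->CC, D->BC

  step 2 ⇒ step 3: CCCCABCCCCCCABCC ⇒ CC·CC·CC·CC·CBD·AB·CC·CC·CC·CC·CC·CC·CBD·AB·CC·CC
    A ↦ CBD
    B ↦ AB
    C ↦ CC
    D ↦ BC  (constrained at step 0)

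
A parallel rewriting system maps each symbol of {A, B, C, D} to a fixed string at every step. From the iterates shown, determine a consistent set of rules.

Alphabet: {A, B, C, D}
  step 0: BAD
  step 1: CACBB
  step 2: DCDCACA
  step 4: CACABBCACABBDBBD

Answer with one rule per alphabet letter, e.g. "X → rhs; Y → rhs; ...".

A->C, B->CA, C->D, D->BB

  step 1 ⇒ step 2: CACBB ⇒ D·C·D·CA·CA
    A ↦ C
    B ↦ CA
    C ↦ D
  step 0 ⇒ step 1: BAD ⇒ CA·C·BB
    D ↦ BB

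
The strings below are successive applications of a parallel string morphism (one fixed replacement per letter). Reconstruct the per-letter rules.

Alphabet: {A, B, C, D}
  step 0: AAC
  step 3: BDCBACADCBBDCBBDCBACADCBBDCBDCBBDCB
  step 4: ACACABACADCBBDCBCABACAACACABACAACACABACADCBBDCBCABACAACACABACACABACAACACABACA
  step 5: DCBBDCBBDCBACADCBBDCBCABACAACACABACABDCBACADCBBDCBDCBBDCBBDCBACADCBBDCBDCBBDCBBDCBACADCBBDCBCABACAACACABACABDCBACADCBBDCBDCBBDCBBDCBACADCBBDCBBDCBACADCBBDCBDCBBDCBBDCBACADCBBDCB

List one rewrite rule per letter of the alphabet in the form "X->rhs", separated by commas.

A->DCB, B->ACA, C->B, D->CA

  step 4 ⇒ step 5: ACACABACADCBBDCBCABACAACACABACAACACABACADCBBDCBCABACAACACABACACABACAACACABACA ⇒ DCB·B·DCB·B·DCB·ACA·DCB·B·DCB·CA·B·ACA·ACA·CA·B·ACA·B·DCB·ACA·DCB·B·DCB·DCB·B·DCB·B·DCB·ACA·DCB·B·DCB·DCB·B·DCB·B·DCB·ACA·DCB·B·DCB·CA·B·ACA·ACA·CA·B·ACA·B·DCB·ACA·DCB·B·DCB·DCB·B·DCB·B·DCB·ACA·DCB·B·DCB·B·DCB·ACA·DCB·B·DCB·DCB·B·DCB·B·DCB·ACA·DCB·B·DCB
    A ↦ DCB
    B ↦ ACA
    C ↦ B
    D ↦ CA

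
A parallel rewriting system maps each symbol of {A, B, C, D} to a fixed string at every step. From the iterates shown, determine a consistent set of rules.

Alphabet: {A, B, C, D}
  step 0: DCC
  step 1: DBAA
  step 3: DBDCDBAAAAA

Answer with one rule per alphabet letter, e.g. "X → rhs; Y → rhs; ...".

  step 0 ⇒ step 1: DCC ⇒ DB·A·A
    C ↦ A
    D ↦ DB
    A ↦ CC  (constrained at step 1)
    B ↦ DC  (constrained at step 1)

A->CC, B->DC, C->A, D->DB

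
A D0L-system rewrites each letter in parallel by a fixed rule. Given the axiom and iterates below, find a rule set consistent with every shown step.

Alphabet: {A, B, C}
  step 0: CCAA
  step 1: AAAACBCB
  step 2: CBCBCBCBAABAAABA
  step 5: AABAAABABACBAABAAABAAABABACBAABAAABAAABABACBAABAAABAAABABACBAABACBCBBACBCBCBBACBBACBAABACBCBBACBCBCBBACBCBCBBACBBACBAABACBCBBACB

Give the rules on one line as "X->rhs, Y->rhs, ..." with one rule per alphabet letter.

  step 1 ⇒ step 2: AAAACBCB ⇒ CB·CB·CB·CB·AA·BA·AA·BA
    A ↦ CB
    B ↦ BA
    C ↦ AA

A->CB, B->BA, C->AA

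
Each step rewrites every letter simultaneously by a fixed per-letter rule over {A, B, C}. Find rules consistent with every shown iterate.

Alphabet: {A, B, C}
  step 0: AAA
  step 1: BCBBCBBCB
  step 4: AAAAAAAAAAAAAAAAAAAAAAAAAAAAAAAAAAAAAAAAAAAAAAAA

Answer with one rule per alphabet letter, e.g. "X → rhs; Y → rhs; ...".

  step 0 ⇒ step 1: AAA ⇒ BCB·BCB·BCB
    A ↦ BCB
    B ↦ A  (constrained at step 1)
    C ↦ AA  (constrained at step 1)

A->BCB, B->A, C->AA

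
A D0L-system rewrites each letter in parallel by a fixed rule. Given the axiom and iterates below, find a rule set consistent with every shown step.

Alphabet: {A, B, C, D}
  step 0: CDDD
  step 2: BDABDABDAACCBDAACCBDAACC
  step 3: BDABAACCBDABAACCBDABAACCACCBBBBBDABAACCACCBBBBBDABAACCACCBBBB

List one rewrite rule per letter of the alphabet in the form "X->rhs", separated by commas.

A->ACC, B->BDA, C->BB, D->BA

  step 2 ⇒ step 3: BDABDABDAACCBDAACCBDAACC ⇒ BDA·BA·ACC·BDA·BA·ACC·BDA·BA·ACC·ACC·BB·BB·BDA·BA·ACC·ACC·BB·BB·BDA·BA·ACC·ACC·BB·BB
    A ↦ ACC
    B ↦ BDA
    C ↦ BB
    D ↦ BA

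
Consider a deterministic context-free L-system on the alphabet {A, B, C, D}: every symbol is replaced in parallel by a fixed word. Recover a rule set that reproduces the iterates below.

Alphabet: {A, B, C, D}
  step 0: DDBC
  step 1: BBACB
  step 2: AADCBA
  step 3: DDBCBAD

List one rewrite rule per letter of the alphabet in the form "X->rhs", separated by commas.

  step 2 ⇒ step 3: AADCBA ⇒ D·D·B·CB·A·D
    A ↦ D
    B ↦ A
    C ↦ CB
    D ↦ B

A->D, B->A, C->CB, D->B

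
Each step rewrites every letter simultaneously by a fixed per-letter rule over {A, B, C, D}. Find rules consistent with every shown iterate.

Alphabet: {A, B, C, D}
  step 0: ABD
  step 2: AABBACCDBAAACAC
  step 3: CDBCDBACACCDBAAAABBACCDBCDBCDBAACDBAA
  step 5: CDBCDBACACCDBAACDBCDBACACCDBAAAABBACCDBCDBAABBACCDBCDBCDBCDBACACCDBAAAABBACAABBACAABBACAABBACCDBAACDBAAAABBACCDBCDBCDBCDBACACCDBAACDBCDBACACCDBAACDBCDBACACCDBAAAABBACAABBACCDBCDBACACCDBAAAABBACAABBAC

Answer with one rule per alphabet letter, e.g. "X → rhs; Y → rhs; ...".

  step 2 ⇒ step 3: AABBACCDBAAACAC ⇒ CDB·CDB·AC·AC·CDB·AA·AA·BB·AC·CDB·CDB·CDB·AA·CDB·AA
    A ↦ CDB
    B ↦ AC
    C ↦ AA
    D ↦ BB

A->CDB, B->AC, C->AA, D->BB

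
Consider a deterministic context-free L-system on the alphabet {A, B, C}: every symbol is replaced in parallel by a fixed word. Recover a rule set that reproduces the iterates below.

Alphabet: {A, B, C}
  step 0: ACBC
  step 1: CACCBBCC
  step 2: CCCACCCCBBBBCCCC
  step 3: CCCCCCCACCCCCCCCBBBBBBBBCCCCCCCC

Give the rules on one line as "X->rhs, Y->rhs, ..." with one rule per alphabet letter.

  step 2 ⇒ step 3: CCCACCCCBBBBCCCC ⇒ CC·CC·CC·CA·CC·CC·CC·CC·BB·BB·BB·BB·CC·CC·CC·CC
    A ↦ CA
    B ↦ BB
    C ↦ CC

A->CA, B->BB, C->CC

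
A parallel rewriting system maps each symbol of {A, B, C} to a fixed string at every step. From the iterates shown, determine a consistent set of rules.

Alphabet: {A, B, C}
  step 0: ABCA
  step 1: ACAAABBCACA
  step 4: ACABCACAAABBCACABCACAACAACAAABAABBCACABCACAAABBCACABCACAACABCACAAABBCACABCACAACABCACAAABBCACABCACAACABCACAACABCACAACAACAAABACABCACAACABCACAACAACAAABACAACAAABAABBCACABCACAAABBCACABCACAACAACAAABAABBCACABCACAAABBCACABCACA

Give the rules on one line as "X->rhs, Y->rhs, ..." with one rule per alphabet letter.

  step 0 ⇒ step 1: ABCA ⇒ ACA·AAB·BC·ACA
    A ↦ ACA
    B ↦ AAB
    C ↦ BC

A->ACA, B->AAB, C->BC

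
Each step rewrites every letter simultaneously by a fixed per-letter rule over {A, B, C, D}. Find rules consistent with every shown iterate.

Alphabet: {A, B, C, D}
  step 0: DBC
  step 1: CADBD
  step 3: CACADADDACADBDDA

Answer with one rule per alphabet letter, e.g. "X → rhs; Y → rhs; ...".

  step 0 ⇒ step 1: DBC ⇒ CA·DB·D
    B ↦ DB
    C ↦ D
    D ↦ CA
    A ↦ DA  (constrained at step 1)

A->DA, B->DB, C->D, D->CA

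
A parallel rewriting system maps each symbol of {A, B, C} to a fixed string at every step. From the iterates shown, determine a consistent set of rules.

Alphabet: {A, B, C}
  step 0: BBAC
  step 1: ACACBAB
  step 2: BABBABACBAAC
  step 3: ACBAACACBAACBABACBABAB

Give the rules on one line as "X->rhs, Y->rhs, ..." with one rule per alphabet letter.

A->BA, B->AC, C->B

  step 2 ⇒ step 3: BABBABACBAAC ⇒ AC·BA·AC·AC·BA·AC·BA·B·AC·BA·BA·B
    A ↦ BA
    B ↦ AC
    C ↦ B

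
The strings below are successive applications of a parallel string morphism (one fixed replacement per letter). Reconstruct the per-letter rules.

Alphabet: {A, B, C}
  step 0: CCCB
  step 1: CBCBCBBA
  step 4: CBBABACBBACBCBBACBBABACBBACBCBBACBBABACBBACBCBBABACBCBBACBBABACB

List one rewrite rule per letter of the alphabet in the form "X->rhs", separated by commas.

  step 0 ⇒ step 1: CCCB ⇒ CB·CB·CB·BA
    B ↦ BA
    C ↦ CB
    A ↦ CB  (constrained at step 1)

A->CB, B->BA, C->CB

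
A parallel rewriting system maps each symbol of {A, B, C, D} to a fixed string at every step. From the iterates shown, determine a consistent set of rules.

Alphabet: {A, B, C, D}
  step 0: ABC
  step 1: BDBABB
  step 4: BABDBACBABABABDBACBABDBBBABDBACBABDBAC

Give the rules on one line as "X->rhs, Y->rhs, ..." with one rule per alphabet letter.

  step 0 ⇒ step 1: ABC ⇒ BD·BA·BB
    A ↦ BD
    B ↦ BA
    C ↦ BB
    D ↦ C  (constrained at step 1)

A->BD, B->BA, C->BB, D->C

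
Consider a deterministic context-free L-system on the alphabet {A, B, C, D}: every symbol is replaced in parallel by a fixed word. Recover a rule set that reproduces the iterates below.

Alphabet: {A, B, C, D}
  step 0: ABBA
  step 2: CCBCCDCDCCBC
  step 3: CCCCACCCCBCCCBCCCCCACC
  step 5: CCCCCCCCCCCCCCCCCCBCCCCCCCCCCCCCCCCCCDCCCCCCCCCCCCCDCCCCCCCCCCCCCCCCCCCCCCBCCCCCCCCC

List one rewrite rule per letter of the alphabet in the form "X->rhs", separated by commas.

  step 2 ⇒ step 3: CCBCCDCDCCBC ⇒ CC·CC·A·CC·CC·BC·CC·BC·CC·CC·A·CC
    B ↦ A
    C ↦ CC
    D ↦ BC
    A ↦ CD  (constrained at step 0)

A->CD, B->A, C->CC, D->BC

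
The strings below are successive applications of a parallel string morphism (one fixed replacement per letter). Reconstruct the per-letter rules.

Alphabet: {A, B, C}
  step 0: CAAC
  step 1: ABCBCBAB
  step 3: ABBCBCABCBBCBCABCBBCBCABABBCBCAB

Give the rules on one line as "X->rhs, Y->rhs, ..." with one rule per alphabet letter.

  step 0 ⇒ step 1: CAAC ⇒ AB·CB·CB·AB
    A ↦ CB
    C ↦ AB
    B ↦ BC  (constrained at step 1)

A->CB, B->BC, C->AB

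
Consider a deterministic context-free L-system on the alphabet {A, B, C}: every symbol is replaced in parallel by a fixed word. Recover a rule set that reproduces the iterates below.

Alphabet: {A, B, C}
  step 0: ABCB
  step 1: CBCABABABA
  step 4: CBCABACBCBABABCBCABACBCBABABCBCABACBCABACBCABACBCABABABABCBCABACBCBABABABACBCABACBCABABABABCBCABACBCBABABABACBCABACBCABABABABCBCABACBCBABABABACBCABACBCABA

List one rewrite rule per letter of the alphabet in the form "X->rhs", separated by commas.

A->CBC, B->ABA, C->B

  step 0 ⇒ step 1: ABCB ⇒ CBC·ABA·B·ABA
    A ↦ CBC
    B ↦ ABA
    C ↦ B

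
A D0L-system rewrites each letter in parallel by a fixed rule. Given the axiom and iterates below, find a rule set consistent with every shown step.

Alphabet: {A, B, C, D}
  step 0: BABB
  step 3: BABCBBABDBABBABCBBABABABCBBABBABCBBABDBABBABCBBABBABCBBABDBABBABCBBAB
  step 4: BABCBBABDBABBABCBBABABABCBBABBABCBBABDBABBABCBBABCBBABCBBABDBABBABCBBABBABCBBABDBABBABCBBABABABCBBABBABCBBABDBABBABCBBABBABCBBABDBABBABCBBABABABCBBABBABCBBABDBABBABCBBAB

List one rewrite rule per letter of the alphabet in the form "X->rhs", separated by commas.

A->CB, B->BAB, C->D, D->A

  step 3 ⇒ step 4: BABCBBABDBABBABCBBABABABCBBABBABCBBABDBABBABCBBABBABCBBABDBABBABCBBAB ⇒ BAB·CB·BAB·D·BAB·BAB·CB·BAB·A·BAB·CB·BAB·BAB·CB·BAB·D·BAB·BAB·CB·BAB·CB·BAB·CB·BAB·D·BAB·BAB·CB·BAB·BAB·CB·BAB·D·BAB·BAB·CB·BAB·A·BAB·CB·BAB·BAB·CB·BAB·D·BAB·BAB·CB·BAB·BAB·CB·BAB·D·BAB·BAB·CB·BAB·A·BAB·CB·BAB·BAB·CB·BAB·D·BAB·BAB·CB·BAB
    A ↦ CB
    B ↦ BAB
    C ↦ D
    D ↦ A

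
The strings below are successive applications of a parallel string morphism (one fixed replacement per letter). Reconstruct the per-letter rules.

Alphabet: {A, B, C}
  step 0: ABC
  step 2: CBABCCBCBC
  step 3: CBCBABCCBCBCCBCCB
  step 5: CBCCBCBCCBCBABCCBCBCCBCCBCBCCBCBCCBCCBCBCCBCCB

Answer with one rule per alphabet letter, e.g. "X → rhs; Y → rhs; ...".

  step 2 ⇒ step 3: CBABCCBCBC ⇒ CB·C·BAB·C·CB·CB·C·CB·C·CB
    A ↦ BAB
    B ↦ C
    C ↦ CB

A->BAB, B->C, C->CB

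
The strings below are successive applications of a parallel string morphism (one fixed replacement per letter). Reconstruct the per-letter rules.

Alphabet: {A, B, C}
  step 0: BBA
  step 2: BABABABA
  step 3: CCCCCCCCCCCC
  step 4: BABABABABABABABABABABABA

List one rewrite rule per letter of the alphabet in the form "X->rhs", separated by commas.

A->CC, B->C, C->BA

  step 3 ⇒ step 4: CCCCCCCCCCCC ⇒ BA·BA·BA·BA·BA·BA·BA·BA·BA·BA·BA·BA
    C ↦ BA
  step 2 ⇒ step 3: BABABABA ⇒ C·CC·C·CC·C·CC·C·CC
    A ↦ CC
  step 2 ⇒ step 3: BABABABA ⇒ C·CC·C·CC·C·CC·C·CC
    B ↦ C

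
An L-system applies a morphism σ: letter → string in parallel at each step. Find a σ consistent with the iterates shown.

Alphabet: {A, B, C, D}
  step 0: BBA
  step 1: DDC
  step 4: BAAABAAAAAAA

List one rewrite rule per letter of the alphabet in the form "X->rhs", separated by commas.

A->C, B->D, C->AA, D->BA

  step 0 ⇒ step 1: BBA ⇒ D·D·C
    A ↦ C
    B ↦ D
    C ↦ AA  (constrained at step 1)
    D ↦ BA  (constrained at step 1)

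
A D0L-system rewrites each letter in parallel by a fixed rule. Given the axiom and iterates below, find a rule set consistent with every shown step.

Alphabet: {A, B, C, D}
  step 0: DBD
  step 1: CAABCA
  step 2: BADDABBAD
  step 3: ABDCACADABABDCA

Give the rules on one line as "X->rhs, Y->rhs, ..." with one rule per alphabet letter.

  step 2 ⇒ step 3: BADDABBAD ⇒ AB·D·CA·CA·D·AB·AB·D·CA
    A ↦ D
    B ↦ AB
    D ↦ CA
  step 1 ⇒ step 2: CAABCA ⇒ BA·D·D·AB·BA·D
    C ↦ BA

A->D, B->AB, C->BA, D->CA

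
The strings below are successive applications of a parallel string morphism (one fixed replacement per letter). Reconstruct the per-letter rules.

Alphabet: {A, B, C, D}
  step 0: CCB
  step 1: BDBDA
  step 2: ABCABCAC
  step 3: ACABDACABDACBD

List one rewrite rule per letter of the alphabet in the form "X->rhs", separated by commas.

A->AC, B->A, C->BD, D->BC

  step 2 ⇒ step 3: ABCABCAC ⇒ AC·A·BD·AC·A·BD·AC·BD
    A ↦ AC
    B ↦ A
    C ↦ BD
  step 1 ⇒ step 2: BDBDA ⇒ A·BC·A·BC·AC
    D ↦ BC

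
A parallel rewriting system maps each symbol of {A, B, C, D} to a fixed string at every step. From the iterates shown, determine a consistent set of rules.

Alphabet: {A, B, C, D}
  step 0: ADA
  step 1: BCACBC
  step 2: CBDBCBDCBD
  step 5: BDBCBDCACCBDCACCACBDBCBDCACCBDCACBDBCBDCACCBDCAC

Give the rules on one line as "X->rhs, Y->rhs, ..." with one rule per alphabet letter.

  step 1 ⇒ step 2: BCACBC ⇒ C·BD·BC·BD·C·BD
    A ↦ BC
    B ↦ C
    C ↦ BD
  step 0 ⇒ step 1: ADA ⇒ BC·AC·BC
    D ↦ AC

A->BC, B->C, C->BD, D->AC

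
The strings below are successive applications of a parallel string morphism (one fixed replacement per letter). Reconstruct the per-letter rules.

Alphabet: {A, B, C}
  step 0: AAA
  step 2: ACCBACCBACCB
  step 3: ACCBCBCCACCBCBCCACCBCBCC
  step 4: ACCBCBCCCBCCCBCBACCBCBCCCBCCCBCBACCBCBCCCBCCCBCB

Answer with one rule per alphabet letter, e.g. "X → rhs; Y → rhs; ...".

  step 3 ⇒ step 4: ACCBCBCCACCBCBCCACCBCBCC ⇒ AC·CB·CB·CC·CB·CC·CB·CB·AC·CB·CB·CC·CB·CC·CB·CB·AC·CB·CB·CC·CB·CC·CB·CB
    A ↦ AC
    B ↦ CC
    C ↦ CB

A->AC, B->CC, C->CB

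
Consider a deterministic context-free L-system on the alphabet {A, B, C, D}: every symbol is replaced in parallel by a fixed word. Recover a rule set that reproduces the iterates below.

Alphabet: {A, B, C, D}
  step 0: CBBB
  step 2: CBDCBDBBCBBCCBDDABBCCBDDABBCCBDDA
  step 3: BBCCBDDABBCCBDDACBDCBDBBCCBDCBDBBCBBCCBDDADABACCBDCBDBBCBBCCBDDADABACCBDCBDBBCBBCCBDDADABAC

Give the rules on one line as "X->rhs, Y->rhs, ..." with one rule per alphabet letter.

A->BAC, B->CBD, C->BBC, D->DA

  step 2 ⇒ step 3: CBDCBDBBCBBCCBDDABBCCBDDABBCCBDDA ⇒ BBC·CBD·DA·BBC·CBD·DA·CBD·CBD·BBC·CBD·CBD·BBC·BBC·CBD·DA·DA·BAC·CBD·CBD·BBC·BBC·CBD·DA·DA·BAC·CBD·CBD·BBC·BBC·CBD·DA·DA·BAC
    A ↦ BAC
    B ↦ CBD
    C ↦ BBC
    D ↦ DA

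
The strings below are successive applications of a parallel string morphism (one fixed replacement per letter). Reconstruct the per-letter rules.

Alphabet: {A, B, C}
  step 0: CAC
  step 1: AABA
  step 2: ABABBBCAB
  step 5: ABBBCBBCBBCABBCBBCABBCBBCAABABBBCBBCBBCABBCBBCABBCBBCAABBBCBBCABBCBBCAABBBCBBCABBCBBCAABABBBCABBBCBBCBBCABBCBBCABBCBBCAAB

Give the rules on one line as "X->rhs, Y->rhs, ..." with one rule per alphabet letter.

  step 1 ⇒ step 2: AABA ⇒ AB·AB·BBC·AB
    A ↦ AB
    B ↦ BBC
  step 0 ⇒ step 1: CAC ⇒ A·AB·A
    C ↦ A

A->AB, B->BBC, C->A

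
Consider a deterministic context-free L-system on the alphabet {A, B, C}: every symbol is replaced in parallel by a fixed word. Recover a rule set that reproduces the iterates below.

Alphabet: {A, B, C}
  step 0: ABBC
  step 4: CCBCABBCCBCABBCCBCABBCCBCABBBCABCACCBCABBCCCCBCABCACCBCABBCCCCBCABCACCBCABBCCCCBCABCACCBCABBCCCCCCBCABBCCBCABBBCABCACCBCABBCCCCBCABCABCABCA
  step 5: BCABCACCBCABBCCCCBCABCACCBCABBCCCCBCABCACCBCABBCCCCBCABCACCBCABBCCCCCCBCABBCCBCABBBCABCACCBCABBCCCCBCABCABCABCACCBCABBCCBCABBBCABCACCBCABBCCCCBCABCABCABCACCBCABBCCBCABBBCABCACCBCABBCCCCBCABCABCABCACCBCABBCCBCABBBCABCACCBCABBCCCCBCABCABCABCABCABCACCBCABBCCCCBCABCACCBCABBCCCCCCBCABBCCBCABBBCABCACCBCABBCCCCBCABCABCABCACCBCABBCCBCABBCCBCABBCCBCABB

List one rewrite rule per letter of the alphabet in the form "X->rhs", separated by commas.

  step 4 ⇒ step 5: CCBCABBCCBCABBCCBCABBCCBCABBBCABCACCBCABBCCCCBCABCACCBCABBCCCCBCABCACCBCABBCCCCBCABCACCBCABBCCCCCCBCABBCCBCABBBCABCACCBCABBCCCCBCABCABCABCA ⇒ BCA·BCA·CC·BCA·BB·CC·CC·BCA·BCA·CC·BCA·BB·CC·CC·BCA·BCA·CC·BCA·BB·CC·CC·BCA·BCA·CC·BCA·BB·CC·CC·CC·BCA·BB·CC·BCA·BB·BCA·BCA·CC·BCA·BB·CC·CC·BCA·BCA·BCA·BCA·CC·BCA·BB·CC·BCA·BB·BCA·BCA·CC·BCA·BB·CC·CC·BCA·BCA·BCA·BCA·CC·BCA·BB·CC·BCA·BB·BCA·BCA·CC·BCA·BB·CC·CC·BCA·BCA·BCA·BCA·CC·BCA·BB·CC·BCA·BB·BCA·BCA·CC·BCA·BB·CC·CC·BCA·BCA·BCA·BCA·BCA·BCA·CC·BCA·BB·CC·CC·BCA·BCA·CC·BCA·BB·CC·CC·CC·BCA·BB·CC·BCA·BB·BCA·BCA·CC·BCA·BB·CC·CC·BCA·BCA·BCA·BCA·CC·BCA·BB·CC·BCA·BB·CC·BCA·BB·CC·BCA·BB
    A ↦ BB
    B ↦ CC
    C ↦ BCA

A->BB, B->CC, C->BCA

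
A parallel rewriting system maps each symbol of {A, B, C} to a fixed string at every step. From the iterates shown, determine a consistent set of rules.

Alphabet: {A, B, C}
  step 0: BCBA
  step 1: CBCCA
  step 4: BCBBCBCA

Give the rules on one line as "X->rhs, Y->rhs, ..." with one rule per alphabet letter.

  step 0 ⇒ step 1: BCBA ⇒ C·B·C·CA
    A ↦ CA
    B ↦ C
    C ↦ B

A->CA, B->C, C->B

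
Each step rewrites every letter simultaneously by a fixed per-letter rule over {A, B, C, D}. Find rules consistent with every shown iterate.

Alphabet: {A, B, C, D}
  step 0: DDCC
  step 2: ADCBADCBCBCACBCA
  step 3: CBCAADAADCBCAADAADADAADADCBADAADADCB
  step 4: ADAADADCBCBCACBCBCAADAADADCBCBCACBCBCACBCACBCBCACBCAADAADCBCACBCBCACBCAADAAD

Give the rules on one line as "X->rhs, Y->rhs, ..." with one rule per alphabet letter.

  step 3 ⇒ step 4: CBCAADAADCBCAADAADADAADADCBADAADADCB ⇒ AD·AAD·AD·CB·CB·CA·CB·CB·CA·AD·AAD·AD·CB·CB·CA·CB·CB·CA·CB·CA·CB·CB·CA·CB·CA·AD·AAD·CB·CA·CB·CB·CA·CB·CA·AD·AAD
    A ↦ CB
    B ↦ AAD
    C ↦ AD
    D ↦ CA

A->CB, B->AAD, C->AD, D->CA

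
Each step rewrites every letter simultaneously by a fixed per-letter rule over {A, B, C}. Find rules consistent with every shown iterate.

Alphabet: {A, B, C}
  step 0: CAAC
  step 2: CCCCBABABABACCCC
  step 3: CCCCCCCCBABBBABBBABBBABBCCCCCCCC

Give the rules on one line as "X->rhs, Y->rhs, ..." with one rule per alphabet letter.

  step 2 ⇒ step 3: CCCCBABABABACCCC ⇒ CC·CC·CC·CC·BA·BB·BA·BB·BA·BB·BA·BB·CC·CC·CC·CC
    A ↦ BB
    B ↦ BA
    C ↦ CC

A->BB, B->BA, C->CC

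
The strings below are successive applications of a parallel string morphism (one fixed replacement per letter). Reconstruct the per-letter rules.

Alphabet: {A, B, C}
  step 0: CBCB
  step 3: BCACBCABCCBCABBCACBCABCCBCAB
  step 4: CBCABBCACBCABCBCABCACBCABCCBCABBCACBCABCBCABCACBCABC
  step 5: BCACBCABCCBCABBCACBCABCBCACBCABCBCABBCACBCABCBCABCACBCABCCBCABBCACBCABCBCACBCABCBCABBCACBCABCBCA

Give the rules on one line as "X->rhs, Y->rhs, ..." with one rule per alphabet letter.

A->B, B->C, C->BCA

  step 4 ⇒ step 5: CBCABBCACBCABCBCABCACBCABCCBCABBCACBCABCBCABCACBCABC ⇒ BCA·C·BCA·B·C·C·BCA·B·BCA·C·BCA·B·C·BCA·C·BCA·B·C·BCA·B·BCA·C·BCA·B·C·BCA·BCA·C·BCA·B·C·C·BCA·B·BCA·C·BCA·B·C·BCA·C·BCA·B·C·BCA·B·BCA·C·BCA·B·C·BCA
    A ↦ B
    B ↦ C
    C ↦ BCA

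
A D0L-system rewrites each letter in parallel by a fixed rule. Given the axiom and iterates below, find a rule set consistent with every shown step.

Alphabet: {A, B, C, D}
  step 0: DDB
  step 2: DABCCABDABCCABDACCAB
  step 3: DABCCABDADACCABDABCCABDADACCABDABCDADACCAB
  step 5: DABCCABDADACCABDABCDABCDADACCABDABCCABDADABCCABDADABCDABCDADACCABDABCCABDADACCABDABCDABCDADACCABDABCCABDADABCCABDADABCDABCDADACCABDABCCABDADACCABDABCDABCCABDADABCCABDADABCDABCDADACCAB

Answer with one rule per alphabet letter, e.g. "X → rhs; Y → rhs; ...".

  step 2 ⇒ step 3: DABCCABDABCCABDACCAB ⇒ DAB·C·CAB·DA·DA·C·CAB·DAB·C·CAB·DA·DA·C·CAB·DAB·C·DA·DA·C·CAB
    A ↦ C
    B ↦ CAB
    C ↦ DA
    D ↦ DAB

A->C, B->CAB, C->DA, D->DAB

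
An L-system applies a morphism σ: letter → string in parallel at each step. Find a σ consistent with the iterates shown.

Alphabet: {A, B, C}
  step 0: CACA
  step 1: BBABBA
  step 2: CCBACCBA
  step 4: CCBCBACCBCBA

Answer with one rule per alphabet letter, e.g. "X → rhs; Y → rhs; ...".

  step 1 ⇒ step 2: BBABBA ⇒ C·C·BA·C·C·BA
    A ↦ BA
    B ↦ C
  step 0 ⇒ step 1: CACA ⇒ B·BA·B·BA
    C ↦ B

A->BA, B->C, C->B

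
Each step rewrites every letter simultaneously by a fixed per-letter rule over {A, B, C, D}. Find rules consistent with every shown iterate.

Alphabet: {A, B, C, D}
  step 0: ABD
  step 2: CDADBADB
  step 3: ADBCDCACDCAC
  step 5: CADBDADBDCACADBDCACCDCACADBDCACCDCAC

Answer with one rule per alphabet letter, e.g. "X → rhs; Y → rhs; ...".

  step 2 ⇒ step 3: CDADBADB ⇒ ADB·C·D·C·AC·D·C·AC
    A ↦ D
    B ↦ AC
    C ↦ ADB
    D ↦ C

A->D, B->AC, C->ADB, D->C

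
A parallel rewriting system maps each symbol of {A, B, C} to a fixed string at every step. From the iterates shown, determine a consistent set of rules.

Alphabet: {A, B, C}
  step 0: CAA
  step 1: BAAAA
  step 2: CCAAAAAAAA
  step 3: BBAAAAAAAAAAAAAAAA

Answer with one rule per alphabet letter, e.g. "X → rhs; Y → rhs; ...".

A->AA, B->CC, C->B

  step 2 ⇒ step 3: CCAAAAAAAA ⇒ B·B·AA·AA·AA·AA·AA·AA·AA·AA
    A ↦ AA
    C ↦ B
  step 1 ⇒ step 2: BAAAA ⇒ CC·AA·AA·AA·AA
    B ↦ CC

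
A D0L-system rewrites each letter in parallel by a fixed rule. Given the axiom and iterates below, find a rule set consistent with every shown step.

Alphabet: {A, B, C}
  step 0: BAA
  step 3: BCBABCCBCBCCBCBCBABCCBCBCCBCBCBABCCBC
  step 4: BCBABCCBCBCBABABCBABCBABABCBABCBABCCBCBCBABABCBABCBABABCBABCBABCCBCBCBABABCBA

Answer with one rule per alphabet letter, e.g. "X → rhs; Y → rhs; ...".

A->CBC, B->BC, C->BA

  step 3 ⇒ step 4: BCBABCCBCBCCBCBCBABCCBCBCCBCBCBABCCBC ⇒ BC·BA·BC·CBC·BC·BA·BA·BC·BA·BC·BA·BA·BC·BA·BC·BA·BC·CBC·BC·BA·BA·BC·BA·BC·BA·BA·BC·BA·BC·BA·BC·CBC·BC·BA·BA·BC·BA
    A ↦ CBC
    B ↦ BC
    C ↦ BA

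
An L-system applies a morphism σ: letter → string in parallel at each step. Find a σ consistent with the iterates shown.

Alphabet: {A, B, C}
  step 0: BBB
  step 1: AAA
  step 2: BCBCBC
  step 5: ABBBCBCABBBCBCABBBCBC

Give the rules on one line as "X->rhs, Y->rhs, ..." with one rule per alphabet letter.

A->BC, B->A, C->BB

  step 1 ⇒ step 2: AAA ⇒ BC·BC·BC
    A ↦ BC
  step 0 ⇒ step 1: BBB ⇒ A·A·A
    B ↦ A
    C ↦ BB  (constrained at step 2)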